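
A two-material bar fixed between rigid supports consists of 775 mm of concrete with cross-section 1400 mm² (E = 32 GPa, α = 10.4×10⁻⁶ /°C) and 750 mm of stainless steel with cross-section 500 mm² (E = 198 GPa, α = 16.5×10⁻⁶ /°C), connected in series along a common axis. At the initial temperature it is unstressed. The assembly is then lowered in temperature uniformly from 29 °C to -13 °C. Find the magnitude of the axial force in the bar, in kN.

With the walls removed the bar would change length by δ_free = Σ αᵢΔT Lᵢ = 10.4×10⁻⁶×42×775 + 16.5×10⁻⁶×42×750 = 0.8583 mm.
The walls prevent any net length change, so an axial force P (same in every segment) develops. Compatibility: P · Σ Lᵢ/(AᵢEᵢ) = δ_free.
Σ Lᵢ/(AᵢEᵢ) = 775/(1400×32×10³) + 750/(500×198×10³) = 2.487×10⁻⁵ mm/N.
P = 0.8583 / 2.487×10⁻⁵ = 34500 N = 34.5 kN, tensile.

P ≈ 34.5 kN (tensile)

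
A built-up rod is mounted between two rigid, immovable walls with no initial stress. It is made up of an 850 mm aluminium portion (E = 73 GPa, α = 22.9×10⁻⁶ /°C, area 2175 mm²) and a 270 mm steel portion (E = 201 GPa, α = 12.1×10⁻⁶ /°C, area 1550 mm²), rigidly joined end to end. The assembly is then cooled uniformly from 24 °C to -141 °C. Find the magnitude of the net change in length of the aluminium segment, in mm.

Free thermal contraction of the whole bar: Σ αᵢΔT Lᵢ = 22.9×10⁻⁶×165×850 + 12.1×10⁻⁶×165×270 = 3.751 mm.
The walls prevent any net length change, so an axial force P (same in every segment) develops. Compatibility: P · Σ Lᵢ/(AᵢEᵢ) = δ_free.
Σ Lᵢ/(AᵢEᵢ) = 850/(2175×73×10³) + 270/(1550×201×10³) = 6.22×10⁻⁶ mm/N.
So P = 3.751 / 6.22×10⁻⁶ = 603 kN, tensile.
For the aluminium segment, free thermal change = 22.9×10⁻⁶×165×850 = 3.212 mm and elastic change from P = 603000×850/(2175×73×10³) = 3.228 mm; these oppose, so the net change is 0.0165 mm (segment lengthens).

|ΔL| ≈ 0.0165 mm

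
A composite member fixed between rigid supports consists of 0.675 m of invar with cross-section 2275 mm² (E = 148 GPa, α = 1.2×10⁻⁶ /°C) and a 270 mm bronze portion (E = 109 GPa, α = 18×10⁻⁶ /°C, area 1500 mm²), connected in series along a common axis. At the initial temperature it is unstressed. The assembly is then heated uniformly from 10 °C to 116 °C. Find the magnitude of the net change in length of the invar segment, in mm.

|ΔL| ≈ 0.244 mm

Free thermal expansion of the whole bar: Σ αᵢΔT Lᵢ = 1.2×10⁻⁶×106×675 + 18×10⁻⁶×106×270 = 0.601 mm.
The rigid supports impose zero overall length change; the single axial force P common to all segments must satisfy P Σ Lᵢ/(AᵢEᵢ) = δ_free.
Σ Lᵢ/(AᵢEᵢ) = 675/(2275×148×10³) + 270/(1500×109×10³) = 3.656×10⁻⁶ mm/N.
P = 0.601 / 3.656×10⁻⁶ = 164400 N = 164.4 kN, compressive.
For the invar segment, free thermal change = 1.2×10⁻⁶×106×675 = 0.08586 mm and elastic change from P = 164400×675/(2275×148×10³) = 0.3296 mm; these oppose, so the net change is 0.244 mm (segment shortens).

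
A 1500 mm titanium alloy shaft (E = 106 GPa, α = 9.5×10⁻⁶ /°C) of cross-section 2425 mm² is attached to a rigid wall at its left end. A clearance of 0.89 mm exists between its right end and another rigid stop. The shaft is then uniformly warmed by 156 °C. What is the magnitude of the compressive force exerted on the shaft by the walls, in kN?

Free thermal elongation = αΔT L = 9.5×10⁻⁶ × 156 × 1500 = 2.223 mm.
This exceeds the 0.89 mm gap, so the wall pushes back. The portion of expansion that must be recovered elastically is δ_free − gap = 2.223 − 0.89 = 1.333 mm.
So σ = E(δ_free − g)/L = 106×10³ × 1.333/1500 = 94.2 MPa.
Force on the wall = σA = 94.2 × 2425 mm² = 228.4 kN.

P ≈ 228 kN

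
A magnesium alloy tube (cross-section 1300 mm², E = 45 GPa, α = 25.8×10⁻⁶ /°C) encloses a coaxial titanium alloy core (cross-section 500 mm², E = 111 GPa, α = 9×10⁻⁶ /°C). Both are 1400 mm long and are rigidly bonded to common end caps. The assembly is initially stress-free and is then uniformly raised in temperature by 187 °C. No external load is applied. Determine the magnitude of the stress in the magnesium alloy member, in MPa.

σ ≈ 68.8 MPa (compressive)

Equilibrium of a rigid end plate with no external load gives equal and opposite internal forces ±P in the two members. Since α_{magnesium alloy} > α_{titanium alloy}, heating drives the magnesium alloy into compression and the titanium alloy into tension.
Equating the net (thermal + elastic) strains gives |α₁ − α₂|·ΔT = P·[1/(A₁E₁) + 1/(A₂E₂)].
|α₁ − α₂|·ΔT = 16.8×10⁻⁶ × 187 = 0.003142.
1/(A₁E₁) + 1/(A₂E₂) = 1/(1300×45×10³) + 1/(500×111×10³) = 3.511×10⁻⁸ N⁻¹.
So P = 0.003142 / 3.511×10⁻⁸ = 89.47 kN.
σ_{magnesium alloy} = P/A₁ = 89470/1300 = 68.83 MPa, compressive.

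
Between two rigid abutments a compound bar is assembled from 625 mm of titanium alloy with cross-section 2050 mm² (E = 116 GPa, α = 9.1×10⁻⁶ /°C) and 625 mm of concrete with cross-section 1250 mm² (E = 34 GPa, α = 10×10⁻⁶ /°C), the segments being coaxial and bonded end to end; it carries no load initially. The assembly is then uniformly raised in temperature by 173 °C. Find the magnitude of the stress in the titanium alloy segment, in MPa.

σ ≈ 58.1 MPa (compressive)

Free thermal expansion of the whole bar: Σ αᵢΔT Lᵢ = 9.1×10⁻⁶×173×625 + 10×10⁻⁶×173×625 = 2.065 mm.
Since the ends are fixed, an axial force P builds up, equal in every segment, with P · Σ Lᵢ/(AᵢEᵢ) = δ_free.
The series flexibility is Σ Lᵢ/(AᵢEᵢ) = 625/(2050×116×10³) + 625/(1250×34×10³) = 1.733×10⁻⁵ mm/N.
Hence P = δ_free / Σ(L/AE) = 2.065/1.733×10⁻⁵ = 119.1 kN (compressive).
σ_{titanium alloy} = P / A = 119100 / 2050 = 58.12 MPa.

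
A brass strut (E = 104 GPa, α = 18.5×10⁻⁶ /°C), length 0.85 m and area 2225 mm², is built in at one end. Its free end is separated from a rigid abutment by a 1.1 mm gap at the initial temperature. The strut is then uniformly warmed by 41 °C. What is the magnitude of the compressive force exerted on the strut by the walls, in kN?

If the wall were absent the strut would grow by αΔT L = 18.5×10⁻⁶ × 41 × 850 = 0.6447 mm.
This is smaller than the 1.1 mm clearance, so the strut expands freely without reaching the stop — the stress is zero.

P ≈ 0 kN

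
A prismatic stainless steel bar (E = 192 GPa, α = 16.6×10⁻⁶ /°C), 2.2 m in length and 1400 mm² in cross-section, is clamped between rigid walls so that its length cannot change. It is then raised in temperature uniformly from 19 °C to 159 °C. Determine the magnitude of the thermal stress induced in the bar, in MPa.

σ ≈ 446 MPa (compressive)

The supports are rigid, so the total axial strain is zero. The restrained thermal strain is ε = αΔT = 16.6×10⁻⁶ × 140 = 2324×10⁻⁶.
σ = EαΔT = 192×10³ × 16.6×10⁻⁶ × 140 = 446.2 MPa (compressive; the bar is trying to expand).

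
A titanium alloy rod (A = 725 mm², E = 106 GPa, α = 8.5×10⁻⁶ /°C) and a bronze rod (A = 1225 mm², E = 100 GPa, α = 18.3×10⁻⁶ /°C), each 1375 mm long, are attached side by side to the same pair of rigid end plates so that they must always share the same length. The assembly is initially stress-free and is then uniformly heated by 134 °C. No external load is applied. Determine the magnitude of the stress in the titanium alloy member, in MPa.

σ ≈ 85.5 MPa (tensile)

Both members must finish at the same length. With the larger α, the bronze tends to over-expand; the plates restrain it, putting the bronze in compression and the titanium alloy in tension. With no external load the two internal forces are equal and opposite, magnitude P.
Setting the final lengths equal and cancelling L: (α₁ − α₂)ΔT = P/(A₁E₁) + P/(A₂E₂).
|α₁ − α₂|·ΔT = 9.8×10⁻⁶ × 134 = 0.001313.
1/(A₁E₁) + 1/(A₂E₂) = 1/(725×106×10³) + 1/(1225×100×10³) = 2.118×10⁻⁸ N⁻¹.
So P = 0.001313 / 2.118×10⁻⁸ = 62.01 kN.
σ_{titanium alloy} = P/A₁ = 62010/725 = 85.54 MPa, tensile.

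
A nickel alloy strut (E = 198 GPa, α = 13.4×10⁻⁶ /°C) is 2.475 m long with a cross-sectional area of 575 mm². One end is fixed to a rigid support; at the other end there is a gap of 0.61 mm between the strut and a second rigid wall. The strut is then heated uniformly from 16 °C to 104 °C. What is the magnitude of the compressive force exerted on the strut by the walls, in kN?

Unrestrained expansion: δ_free = αΔT L = 13.4×10⁻⁶ × 88 × 2475 = 2.919 mm.
This exceeds the 0.61 mm gap, so the wall pushes back. The portion of expansion that must be recovered elastically is δ_free − gap = 2.919 − 0.61 = 2.309 mm.
Compatibility: PL/(AE) = 2.309 mm, so σ = P/A = E × (2.309/2475) = 184.7 MPa.
Force on the wall = σA = 184.7 × 575 mm² = 106.2 kN.

P ≈ 106 kN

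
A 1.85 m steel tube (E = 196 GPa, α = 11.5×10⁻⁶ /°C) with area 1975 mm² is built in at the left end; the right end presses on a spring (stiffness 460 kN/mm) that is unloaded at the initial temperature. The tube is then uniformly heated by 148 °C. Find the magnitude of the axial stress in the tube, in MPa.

The unrestrained thermal change is αΔT L = 11.5×10⁻⁶ × 148 × 1850 = 3.149 mm.
Let P be the compressive force at the spring. The tube shortens elastically by PL/(AE) and the spring compresses by P/k; together these equal δ_free.
P [ L/(AE) + 1/k ] = δ_free → P [ 1850/(1975×196×10³) + 1/(460×10³) ] = 3.149.
P = 3.149 / 6.953×10⁻⁶ = 452900 N.
σ = P/A = 452900/1975 = 229.3 MPa.

σ ≈ 229 MPa (compressive)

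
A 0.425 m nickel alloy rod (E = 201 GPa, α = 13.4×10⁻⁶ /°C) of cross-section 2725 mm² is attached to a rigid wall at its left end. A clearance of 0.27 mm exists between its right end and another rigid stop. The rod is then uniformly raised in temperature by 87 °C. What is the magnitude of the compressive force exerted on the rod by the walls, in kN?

P ≈ 291 kN

Unrestrained expansion: δ_free = αΔT L = 13.4×10⁻⁶ × 87 × 425 = 0.4955 mm.
This exceeds the 0.27 mm gap, so the wall pushes back. The portion of expansion that must be recovered elastically is δ_free − gap = 0.4955 − 0.27 = 0.2255 mm.
So σ = E(δ_free − g)/L = 201×10³ × 0.2255/425 = 106.6 MPa.
P = σA = 106.6 × 2725 = 290.6 kN.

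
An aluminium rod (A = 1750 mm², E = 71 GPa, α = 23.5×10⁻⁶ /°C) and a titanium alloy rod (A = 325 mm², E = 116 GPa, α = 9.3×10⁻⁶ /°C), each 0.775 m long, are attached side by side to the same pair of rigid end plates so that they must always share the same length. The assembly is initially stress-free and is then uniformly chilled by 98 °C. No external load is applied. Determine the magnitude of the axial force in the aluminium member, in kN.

Equilibrium of a rigid end plate with no external load gives equal and opposite internal forces ±P in the two members. Since α_{aluminium} > α_{titanium alloy}, cooling drives the aluminium into tension and the titanium alloy into compression.
Compatibility of the two members (thermal + elastic change equal): (α₁ − α₂)ΔT = P·[1/(A₁E₁) + 1/(A₂E₂)].
|α₁ − α₂|·ΔT = 14.2×10⁻⁶ × 98 = 0.001392.
1/(A₁E₁) + 1/(A₂E₂) = 1/(1750×71×10³) + 1/(325×116×10³) = 3.457×10⁻⁸ N⁻¹.
So P = 0.001392 / 3.457×10⁻⁸ = 40.25 kN.

P ≈ 40.3 kN (tensile in the aluminium)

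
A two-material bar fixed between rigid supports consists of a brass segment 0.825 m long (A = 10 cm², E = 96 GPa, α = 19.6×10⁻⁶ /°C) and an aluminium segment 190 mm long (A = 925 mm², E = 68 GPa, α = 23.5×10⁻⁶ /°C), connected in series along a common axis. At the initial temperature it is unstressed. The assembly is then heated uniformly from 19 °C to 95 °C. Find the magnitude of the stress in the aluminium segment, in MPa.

With the walls removed the bar would change length by δ_free = Σ αᵢΔT Lᵢ = 19.6×10⁻⁶×76×825 + 23.5×10⁻⁶×76×190 = 1.568 mm.
Since the ends are fixed, an axial force P builds up, equal in every segment, with P · Σ Lᵢ/(AᵢEᵢ) = δ_free.
Σ Lᵢ/(AᵢEᵢ) = 825/(1000×96×10³) + 190/(925×68×10³) = 1.161×10⁻⁵ mm/N.
So P = 1.568 / 1.161×10⁻⁵ = 135 kN, compressive.
σ_{aluminium} = P / A = 135000 / 925 = 146 MPa.

σ ≈ 146 MPa (compressive)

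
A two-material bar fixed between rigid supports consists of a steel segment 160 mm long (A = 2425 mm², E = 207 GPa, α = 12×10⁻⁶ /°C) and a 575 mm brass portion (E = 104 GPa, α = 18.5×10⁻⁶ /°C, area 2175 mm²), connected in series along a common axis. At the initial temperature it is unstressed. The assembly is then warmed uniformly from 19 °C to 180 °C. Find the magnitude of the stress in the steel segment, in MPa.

σ ≈ 291 MPa (compressive)

If the supports were absent, the total length change would be Σ αᵢΔT Lᵢ = 12×10⁻⁶×161×160 + 18.5×10⁻⁶×161×575 = 2.022 mm.
The walls prevent any net length change, so an axial force P (same in every segment) develops. Compatibility: P · Σ Lᵢ/(AᵢEᵢ) = δ_free.
The series flexibility is Σ Lᵢ/(AᵢEᵢ) = 160/(2425×207×10³) + 575/(2175×104×10³) = 2.861×10⁻⁶ mm/N.
Hence P = δ_free / Σ(L/AE) = 2.022/2.861×10⁻⁶ = 706.7 kN (compressive).
σ_{steel} = P / A = 706700 / 2425 = 291.4 MPa.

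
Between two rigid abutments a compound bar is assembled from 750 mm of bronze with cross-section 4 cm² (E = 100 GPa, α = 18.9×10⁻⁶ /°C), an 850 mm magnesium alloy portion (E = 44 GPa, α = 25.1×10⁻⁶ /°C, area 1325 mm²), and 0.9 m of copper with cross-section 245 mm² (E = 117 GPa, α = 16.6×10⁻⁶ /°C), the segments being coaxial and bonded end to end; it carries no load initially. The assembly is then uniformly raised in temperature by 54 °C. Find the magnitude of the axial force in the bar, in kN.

P ≈ 42.1 kN (compressive)

If the supports were absent, the total length change would be Σ αᵢΔT Lᵢ = 18.9×10⁻⁶×54×750 + 25.1×10⁻⁶×54×850 + 16.6×10⁻⁶×54×900 = 2.724 mm.
The rigid supports impose zero overall length change; the single axial force P common to all segments must satisfy P Σ Lᵢ/(AᵢEᵢ) = δ_free.
Σ Lᵢ/(AᵢEᵢ) = 750/(400×100×10³) + 850/(1325×44×10³) + 900/(245×117×10³) = 6.473×10⁻⁵ mm/N.
So P = 2.724 / 6.473×10⁻⁵ = 42.09 kN, compressive.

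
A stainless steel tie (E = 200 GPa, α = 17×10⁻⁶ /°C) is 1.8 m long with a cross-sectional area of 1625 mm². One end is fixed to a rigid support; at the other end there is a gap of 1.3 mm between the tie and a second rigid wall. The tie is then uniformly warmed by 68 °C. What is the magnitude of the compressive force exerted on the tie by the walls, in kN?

Free thermal elongation = αΔT L = 17×10⁻⁶ × 68 × 1800 = 2.081 mm.
After closing the 1.3 mm clearance, 2.081 − 1.3 = 0.7808 mm of expansion remains to be suppressed by the wall.
So σ = E(δ_free − g)/L = 200×10³ × 0.7808/1800 = 86.76 MPa.
P = σA = 86.76 × 1625 = 141 kN.

P ≈ 141 kN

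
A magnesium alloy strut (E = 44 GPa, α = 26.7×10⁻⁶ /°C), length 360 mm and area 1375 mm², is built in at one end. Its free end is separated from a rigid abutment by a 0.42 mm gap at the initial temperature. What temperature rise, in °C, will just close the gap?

ΔT ≈ 43.7 °C

The gap closes when αΔT L = 0.42 mm, since the strut is still unstressed at that instant.
So ΔT = g/(αL) = 0.42/(26.7×10⁻⁶ × 360) = 43.7 °C.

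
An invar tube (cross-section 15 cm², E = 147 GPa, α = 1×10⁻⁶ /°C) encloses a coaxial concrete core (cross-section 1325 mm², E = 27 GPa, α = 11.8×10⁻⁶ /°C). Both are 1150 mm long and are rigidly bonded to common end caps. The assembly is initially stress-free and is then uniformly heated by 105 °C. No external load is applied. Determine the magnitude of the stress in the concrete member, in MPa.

The concrete has the larger α, so on heating it would change length more than the invar if both were free. The rigid plates force a common final length, so the concrete is put into compression and the invar into tension, with equal and opposite forces P (no external load).
Setting the final lengths equal and cancelling L: (α₁ − α₂)ΔT = P/(A₁E₁) + P/(A₂E₂).
|α₁ − α₂|·ΔT = 10.8×10⁻⁶ × 105 = 0.001134.
1/(A₁E₁) + 1/(A₂E₂) = 1/(1500×147×10³) + 1/(1325×27×10³) = 3.249×10⁻⁸ N⁻¹.
P = 0.001134 / 3.249×10⁻⁸ = 34910 N = 34.91 kN.
σ_{concrete} = P/A₂ = 34910/1325 = 26.34 MPa, compressive.

σ ≈ 26.3 MPa (compressive)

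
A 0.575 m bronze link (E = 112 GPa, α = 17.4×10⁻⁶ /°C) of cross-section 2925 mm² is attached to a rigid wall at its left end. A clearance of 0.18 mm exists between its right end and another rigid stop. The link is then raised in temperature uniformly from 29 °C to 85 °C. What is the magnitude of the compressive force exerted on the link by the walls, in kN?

Free thermal elongation = αΔT L = 17.4×10⁻⁶ × 56 × 575 = 0.5603 mm.
After closing the 0.18 mm clearance, 0.5603 − 0.18 = 0.3803 mm of expansion remains to be suppressed by the wall.
Compatibility: PL/(AE) = 0.3803 mm, so σ = P/A = E × (0.3803/575) = 74.07 MPa.
P = σA = 74.07 × 2925 = 216.7 kN.

P ≈ 217 kN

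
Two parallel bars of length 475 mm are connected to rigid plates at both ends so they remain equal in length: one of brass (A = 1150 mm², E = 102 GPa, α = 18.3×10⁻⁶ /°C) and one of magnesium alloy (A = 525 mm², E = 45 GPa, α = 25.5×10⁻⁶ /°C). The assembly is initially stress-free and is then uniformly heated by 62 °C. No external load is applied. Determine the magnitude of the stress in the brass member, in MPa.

σ ≈ 7.63 MPa (tensile)

Both members must finish at the same length. With the larger α, the magnesium alloy tends to over-expand; the plates restrain it, putting the magnesium alloy in compression and the brass in tension. With no external load the two internal forces are equal and opposite, magnitude P.
Setting the final lengths equal and cancelling L: (α₁ − α₂)ΔT = P/(A₁E₁) + P/(A₂E₂).
|α₁ − α₂|·ΔT = 7.2×10⁻⁶ × 62 = 0.0004464.
1/(A₁E₁) + 1/(A₂E₂) = 1/(1150×102×10³) + 1/(525×45×10³) = 5.085×10⁻⁸ N⁻¹.
P = 0.0004464 / 5.085×10⁻⁸ = 8778 N = 8.778 kN.
σ_{brass} = P/A₁ = 8778/1150 = 7.633 MPa, tensile.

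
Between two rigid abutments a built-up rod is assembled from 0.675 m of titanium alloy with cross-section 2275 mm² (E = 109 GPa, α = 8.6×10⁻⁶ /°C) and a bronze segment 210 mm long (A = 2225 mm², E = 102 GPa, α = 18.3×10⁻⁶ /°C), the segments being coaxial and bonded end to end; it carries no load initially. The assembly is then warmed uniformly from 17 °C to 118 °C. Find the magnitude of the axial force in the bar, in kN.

P ≈ 267 kN (compressive)

If the supports were absent, the total length change would be Σ αᵢΔT Lᵢ = 8.6×10⁻⁶×101×675 + 18.3×10⁻⁶×101×210 = 0.9744 mm.
The walls prevent any net length change, so an axial force P (same in every segment) develops. Compatibility: P · Σ Lᵢ/(AᵢEᵢ) = δ_free.
Σ Lᵢ/(AᵢEᵢ) = 675/(2275×109×10³) + 210/(2225×102×10³) = 3.647×10⁻⁶ mm/N.
So P = 0.9744 / 3.647×10⁻⁶ = 267.2 kN, compressive.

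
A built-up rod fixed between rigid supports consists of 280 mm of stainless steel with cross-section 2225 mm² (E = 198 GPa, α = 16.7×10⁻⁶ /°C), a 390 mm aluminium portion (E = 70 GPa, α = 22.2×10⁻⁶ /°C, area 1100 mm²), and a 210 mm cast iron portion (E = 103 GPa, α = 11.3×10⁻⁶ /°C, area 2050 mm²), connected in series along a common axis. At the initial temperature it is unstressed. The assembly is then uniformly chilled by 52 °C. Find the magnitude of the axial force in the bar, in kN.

Free thermal contraction of the whole bar: Σ αᵢΔT Lᵢ = 16.7×10⁻⁶×52×280 + 22.2×10⁻⁶×52×390 + 11.3×10⁻⁶×52×210 = 0.8168 mm.
The walls prevent any net length change, so an axial force P (same in every segment) develops. Compatibility: P · Σ Lᵢ/(AᵢEᵢ) = δ_free.
The series flexibility is Σ Lᵢ/(AᵢEᵢ) = 280/(2225×198×10³) + 390/(1100×70×10³) + 210/(2050×103×10³) = 6.695×10⁻⁶ mm/N.
So P = 0.8168 / 6.695×10⁻⁶ = 122 kN, tensile.

P ≈ 122 kN (tensile)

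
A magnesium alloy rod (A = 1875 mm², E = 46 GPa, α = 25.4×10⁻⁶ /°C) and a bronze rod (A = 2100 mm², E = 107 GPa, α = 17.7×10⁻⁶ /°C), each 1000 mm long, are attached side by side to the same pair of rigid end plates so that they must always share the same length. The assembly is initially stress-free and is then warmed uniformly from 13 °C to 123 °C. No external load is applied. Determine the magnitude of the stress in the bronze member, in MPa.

The magnesium alloy has the larger α, so on heating it would change length more than the bronze if both were free. The rigid plates force a common final length, so the magnesium alloy is put into compression and the bronze into tension, with equal and opposite forces P (no external load).
Equating the net (thermal + elastic) strains gives |α₁ − α₂|·ΔT = P·[1/(A₁E₁) + 1/(A₂E₂)].
|α₁ − α₂|·ΔT = 7.7×10⁻⁶ × 110 = 0.000847.
1/(A₁E₁) + 1/(A₂E₂) = 1/(1875×46×10³) + 1/(2100×107×10³) = 1.604×10⁻⁸ N⁻¹.
P = 0.000847 / 1.604×10⁻⁸ = 52790 N = 52.79 kN.
σ_{bronze} = P/A₂ = 52790/2100 = 25.14 MPa, tensile.

σ ≈ 25.1 MPa (tensile)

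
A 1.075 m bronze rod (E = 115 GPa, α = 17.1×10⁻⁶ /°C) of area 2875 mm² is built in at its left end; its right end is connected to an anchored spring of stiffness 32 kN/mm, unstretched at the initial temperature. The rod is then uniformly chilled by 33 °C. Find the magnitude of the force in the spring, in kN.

P ≈ 17.6 kN

Free thermal contraction: δ_free = αΔT L = 17.1×10⁻⁶ × 33 × 1075 = 0.6066 mm.
With a force P in the spring, the elastic change of the rod is PL/(AE) and that of the spring is P/k; compatibility requires their sum to equal δ_free.
So P = δ_free / [L/(AE) + 1/k] = 0.6066 / [ 1075/(2875×115×10³) + 1/(32×10³) ].
P = 0.6066 / 3.45×10⁻⁵ = 17580 N.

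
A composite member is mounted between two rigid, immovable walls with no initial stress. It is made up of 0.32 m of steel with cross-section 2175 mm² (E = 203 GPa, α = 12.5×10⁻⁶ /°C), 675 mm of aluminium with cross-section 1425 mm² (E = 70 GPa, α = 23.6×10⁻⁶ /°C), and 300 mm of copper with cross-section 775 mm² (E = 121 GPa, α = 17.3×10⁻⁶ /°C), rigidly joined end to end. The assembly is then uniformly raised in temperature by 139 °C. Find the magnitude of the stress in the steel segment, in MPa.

σ ≈ 150 MPa (compressive)

With the walls removed the bar would change length by δ_free = Σ αᵢΔT Lᵢ = 12.5×10⁻⁶×139×320 + 23.6×10⁻⁶×139×675 + 17.3×10⁻⁶×139×300 = 3.492 mm.
The walls prevent any net length change, so an axial force P (same in every segment) develops. Compatibility: P · Σ Lᵢ/(AᵢEᵢ) = δ_free.
Σ Lᵢ/(AᵢEᵢ) = 320/(2175×203×10³) + 675/(1425×70×10³) + 300/(775×121×10³) = 1.069×10⁻⁵ mm/N.
P = 3.492 / 1.069×10⁻⁵ = 326600 N = 326.6 kN, compressive.
σ_{steel} = P / A = 326600 / 2175 = 150.2 MPa.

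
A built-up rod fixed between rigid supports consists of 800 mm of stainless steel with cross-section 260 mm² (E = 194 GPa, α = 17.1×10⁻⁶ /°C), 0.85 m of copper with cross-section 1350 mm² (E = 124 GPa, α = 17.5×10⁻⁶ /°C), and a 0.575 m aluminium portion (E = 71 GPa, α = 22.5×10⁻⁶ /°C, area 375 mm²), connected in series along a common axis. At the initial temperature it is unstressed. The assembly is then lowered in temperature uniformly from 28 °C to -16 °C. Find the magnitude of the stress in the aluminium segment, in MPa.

σ ≈ 114 MPa (tensile)

With the walls removed the bar would change length by δ_free = Σ αᵢΔT Lᵢ = 17.1×10⁻⁶×44×800 + 17.5×10⁻⁶×44×850 + 22.5×10⁻⁶×44×575 = 1.826 mm.
The walls prevent any net length change, so an axial force P (same in every segment) develops. Compatibility: P · Σ Lᵢ/(AᵢEᵢ) = δ_free.
Σ Lᵢ/(AᵢEᵢ) = 800/(260×194×10³) + 850/(1350×124×10³) + 575/(375×71×10³) = 4.253×10⁻⁵ mm/N.
Hence P = δ_free / Σ(L/AE) = 1.826/4.253×10⁻⁵ = 42.92 kN (tensile).
σ_{aluminium} = P / A = 42920 / 375 = 114.5 MPa.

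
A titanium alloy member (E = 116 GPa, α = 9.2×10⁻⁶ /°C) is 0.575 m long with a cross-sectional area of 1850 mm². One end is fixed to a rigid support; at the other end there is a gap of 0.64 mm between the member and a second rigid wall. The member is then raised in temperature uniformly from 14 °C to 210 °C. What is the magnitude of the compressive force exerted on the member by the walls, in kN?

P ≈ 148 kN

If the wall were absent the member would grow by αΔT L = 9.2×10⁻⁶ × 196 × 575 = 1.037 mm.
This exceeds the 0.64 mm gap, so the wall pushes back. The portion of expansion that must be recovered elastically is δ_free − gap = 1.037 − 0.64 = 0.3968 mm.
So σ = E(δ_free − g)/L = 116×10³ × 0.3968/575 = 80.06 MPa.
Force on the wall = σA = 80.06 × 1850 mm² = 148.1 kN.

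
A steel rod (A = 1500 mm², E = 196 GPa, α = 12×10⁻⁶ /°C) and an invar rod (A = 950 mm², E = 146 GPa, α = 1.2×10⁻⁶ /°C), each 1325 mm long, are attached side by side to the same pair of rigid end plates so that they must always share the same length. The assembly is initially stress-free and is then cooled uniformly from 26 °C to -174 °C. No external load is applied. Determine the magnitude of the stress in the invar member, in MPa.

σ ≈ 214 MPa (compressive)

The steel has the larger α, so on cooling it would change length more than the invar if both were free. The rigid plates force a common final length, so the steel is put into tension and the invar into compression, with equal and opposite forces P (no external load).
Compatibility of the two members (thermal + elastic change equal): (α₁ − α₂)ΔT = P·[1/(A₁E₁) + 1/(A₂E₂)].
|α₁ − α₂|·ΔT = 10.8×10⁻⁶ × 200 = 0.00216.
1/(A₁E₁) + 1/(A₂E₂) = 1/(1500×196×10³) + 1/(950×146×10³) = 1.061×10⁻⁸ N⁻¹.
So P = 0.00216 / 1.061×10⁻⁸ = 203.6 kN.
σ_{invar} = P/A₂ = 203600/950 = 214.3 MPa, compressive.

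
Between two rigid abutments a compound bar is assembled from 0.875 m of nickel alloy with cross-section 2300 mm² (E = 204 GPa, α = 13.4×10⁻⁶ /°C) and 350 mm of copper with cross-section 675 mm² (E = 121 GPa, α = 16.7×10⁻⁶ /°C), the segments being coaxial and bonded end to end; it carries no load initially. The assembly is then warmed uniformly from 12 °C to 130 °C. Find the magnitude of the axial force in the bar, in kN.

If the supports were absent, the total length change would be Σ αᵢΔT Lᵢ = 13.4×10⁻⁶×118×875 + 16.7×10⁻⁶×118×350 = 2.073 mm.
Since the ends are fixed, an axial force P builds up, equal in every segment, with P · Σ Lᵢ/(AᵢEᵢ) = δ_free.
Σ Lᵢ/(AᵢEᵢ) = 875/(2300×204×10³) + 350/(675×121×10³) = 6.15×10⁻⁶ mm/N.
Hence P = δ_free / Σ(L/AE) = 2.073/6.15×10⁻⁶ = 337.1 kN (compressive).

P ≈ 337 kN (compressive)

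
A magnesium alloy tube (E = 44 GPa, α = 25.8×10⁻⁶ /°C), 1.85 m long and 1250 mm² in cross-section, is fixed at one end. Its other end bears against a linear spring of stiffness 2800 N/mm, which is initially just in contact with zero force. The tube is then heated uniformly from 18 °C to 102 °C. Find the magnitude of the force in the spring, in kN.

P ≈ 10.3 kN

The unrestrained thermal change is αΔT L = 25.8×10⁻⁶ × 84 × 1850 = 4.009 mm.
Let P be the compressive force at the spring. The tube shortens elastically by PL/(AE) and the spring compresses by P/k; together these equal δ_free.
P [ L/(AE) + 1/k ] = δ_free → P [ 1850/(1250×44×10³) + 1/(2800) ] = 4.009.
P = 4.009 / 0.0003908 = 10260 N.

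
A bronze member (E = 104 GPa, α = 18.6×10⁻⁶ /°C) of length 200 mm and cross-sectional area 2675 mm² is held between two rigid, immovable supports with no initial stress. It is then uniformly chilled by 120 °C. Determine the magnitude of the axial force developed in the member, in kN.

P ≈ 621 kN (tensile)

Full restraint means ε = 0, so the stress is σ = EαΔT = 104×10³ × 18.6×10⁻⁶ × 120 = 232.1 MPa.
Then P = σA = 232.1 × 2675 mm² = 620.9 kN, tensile.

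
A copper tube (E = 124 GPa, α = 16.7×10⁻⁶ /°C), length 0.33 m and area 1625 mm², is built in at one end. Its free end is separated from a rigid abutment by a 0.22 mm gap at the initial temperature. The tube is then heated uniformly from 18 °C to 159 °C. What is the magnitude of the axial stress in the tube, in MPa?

σ ≈ 209 MPa (compressive)

Free thermal elongation = αΔT L = 16.7×10⁻⁶ × 141 × 330 = 0.7771 mm.
This exceeds the 0.22 mm gap, so the wall pushes back. The portion of expansion that must be recovered elastically is δ_free − gap = 0.7771 − 0.22 = 0.5571 mm.
Compatibility: PL/(AE) = 0.5571 mm, so σ = P/A = E × (0.5571/330) = 209.3 MPa.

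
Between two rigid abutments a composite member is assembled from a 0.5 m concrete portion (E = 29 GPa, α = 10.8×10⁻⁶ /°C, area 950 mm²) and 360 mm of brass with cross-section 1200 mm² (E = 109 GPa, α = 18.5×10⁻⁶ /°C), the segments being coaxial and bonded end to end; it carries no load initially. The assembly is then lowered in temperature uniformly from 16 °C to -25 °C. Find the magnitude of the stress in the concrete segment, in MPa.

σ ≈ 24.9 MPa (tensile)

Free thermal contraction of the whole bar: Σ αᵢΔT Lᵢ = 10.8×10⁻⁶×41×500 + 18.5×10⁻⁶×41×360 = 0.4945 mm.
The rigid supports impose zero overall length change; the single axial force P common to all segments must satisfy P Σ Lᵢ/(AᵢEᵢ) = δ_free.
The series flexibility is Σ Lᵢ/(AᵢEᵢ) = 500/(950×29×10³) + 360/(1200×109×10³) = 2.09×10⁻⁵ mm/N.
Hence P = δ_free / Σ(L/AE) = 0.4945/2.09×10⁻⁵ = 23.66 kN (tensile).
σ_{concrete} = P / A = 23660 / 950 = 24.9 MPa.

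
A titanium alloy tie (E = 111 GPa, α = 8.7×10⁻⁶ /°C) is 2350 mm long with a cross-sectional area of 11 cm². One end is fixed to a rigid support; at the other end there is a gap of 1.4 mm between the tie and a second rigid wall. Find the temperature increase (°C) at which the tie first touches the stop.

ΔT ≈ 68.5 °C

The gap closes when αΔT L = 1.4 mm, since the tie is still unstressed at that instant.
So ΔT = g/(αL) = 1.4/(8.7×10⁻⁶ × 2350) = 68.48 °C.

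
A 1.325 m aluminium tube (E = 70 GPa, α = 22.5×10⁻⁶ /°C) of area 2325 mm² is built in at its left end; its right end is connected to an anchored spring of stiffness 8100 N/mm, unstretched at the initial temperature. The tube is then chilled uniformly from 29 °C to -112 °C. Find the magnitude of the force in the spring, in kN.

P ≈ 31.9 kN

If the spring were absent the tube would shorten by αΔT L = 22.5×10⁻⁶ × 141 × 1325 = 4.204 mm.
With a force P in the spring, the elastic change of the tube is PL/(AE) and that of the spring is P/k; compatibility requires their sum to equal δ_free.
P [ L/(AE) + 1/k ] = δ_free → P [ 1325/(2325×70×10³) + 1/(8100) ] = 4.204.
P = 4.204 / 0.0001316 = 31940 N.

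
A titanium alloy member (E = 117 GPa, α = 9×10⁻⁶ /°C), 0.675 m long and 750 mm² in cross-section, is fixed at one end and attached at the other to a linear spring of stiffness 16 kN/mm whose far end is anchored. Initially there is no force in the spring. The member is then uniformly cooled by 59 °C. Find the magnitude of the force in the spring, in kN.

If the spring were absent the member would shorten by αΔT L = 9×10⁻⁶ × 59 × 675 = 0.3584 mm.
Let P be the tensile force in the spring. The member extends elastically by PL/(AE) and the spring stretches by P/k; together these equal δ_free.
So P = δ_free / [L/(AE) + 1/k] = 0.3584 / [ 675/(750×117×10³) + 1/(16×10³) ].
P = 0.3584 / 7.019×10⁻⁵ = 5106 N.

P ≈ 5.11 kN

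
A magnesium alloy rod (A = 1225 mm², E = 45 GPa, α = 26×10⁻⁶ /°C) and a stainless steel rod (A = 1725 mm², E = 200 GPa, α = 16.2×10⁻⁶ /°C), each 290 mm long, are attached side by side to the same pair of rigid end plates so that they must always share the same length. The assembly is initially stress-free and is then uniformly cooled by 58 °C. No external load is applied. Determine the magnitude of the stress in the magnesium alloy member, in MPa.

σ ≈ 22.1 MPa (tensile)

The magnesium alloy has the larger α, so on cooling it would change length more than the stainless steel if both were free. The rigid plates force a common final length, so the magnesium alloy is put into tension and the stainless steel into compression, with equal and opposite forces P (no external load).
Compatibility of the two members (thermal + elastic change equal): (α₁ − α₂)ΔT = P·[1/(A₁E₁) + 1/(A₂E₂)].
|α₁ − α₂|·ΔT = 9.8×10⁻⁶ × 58 = 0.0005684.
1/(A₁E₁) + 1/(A₂E₂) = 1/(1225×45×10³) + 1/(1725×200×10³) = 2.104×10⁻⁸ N⁻¹.
P = 0.0005684 / 2.104×10⁻⁸ = 27020 N = 27.02 kN.
σ_{magnesium alloy} = P/A₁ = 27020/1225 = 22.05 MPa, tensile.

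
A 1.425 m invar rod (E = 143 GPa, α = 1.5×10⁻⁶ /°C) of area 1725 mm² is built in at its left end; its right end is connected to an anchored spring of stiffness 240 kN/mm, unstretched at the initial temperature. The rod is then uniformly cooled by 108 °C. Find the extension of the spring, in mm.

The unrestrained thermal change is αΔT L = 1.5×10⁻⁶ × 108 × 1425 = 0.2308 mm.
Let P be the tensile force in the spring. The rod extends elastically by PL/(AE) and the spring stretches by P/k; together these equal δ_free.
So P = δ_free / [L/(AE) + 1/k] = 0.2308 / [ 1425/(1725×143×10³) + 1/(240×10³) ].
P = 0.2308 / 9.943×10⁻⁶ = 23220 N.
Spring extension = P/k = 23220/(240×10³) = 0.09673 mm.

δ ≈ 0.0967 mm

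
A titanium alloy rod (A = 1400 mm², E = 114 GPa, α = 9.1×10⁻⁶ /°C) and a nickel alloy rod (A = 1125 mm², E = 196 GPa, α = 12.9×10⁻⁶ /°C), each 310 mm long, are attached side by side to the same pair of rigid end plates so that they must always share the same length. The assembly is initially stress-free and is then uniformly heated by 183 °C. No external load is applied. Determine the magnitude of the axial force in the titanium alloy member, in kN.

P ≈ 64.4 kN (tensile in the titanium alloy)

The nickel alloy has the larger α, so on heating it would change length more than the titanium alloy if both were free. The rigid plates force a common final length, so the nickel alloy is put into compression and the titanium alloy into tension, with equal and opposite forces P (no external load).
Equating the net (thermal + elastic) strains gives |α₁ − α₂|·ΔT = P·[1/(A₁E₁) + 1/(A₂E₂)].
|α₁ − α₂|·ΔT = 3.8×10⁻⁶ × 183 = 0.0006954.
1/(A₁E₁) + 1/(A₂E₂) = 1/(1400×114×10³) + 1/(1125×196×10³) = 1.08×10⁻⁸ N⁻¹.
So P = 0.0006954 / 1.08×10⁻⁸ = 64.38 kN.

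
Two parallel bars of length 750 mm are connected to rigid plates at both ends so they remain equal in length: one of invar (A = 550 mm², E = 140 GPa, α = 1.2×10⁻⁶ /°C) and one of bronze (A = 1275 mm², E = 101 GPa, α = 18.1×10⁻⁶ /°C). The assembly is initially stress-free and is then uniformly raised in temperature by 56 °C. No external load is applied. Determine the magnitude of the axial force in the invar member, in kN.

P ≈ 45.6 kN (tensile in the invar)

Both members must finish at the same length. With the larger α, the bronze tends to over-expand; the plates restrain it, putting the bronze in compression and the invar in tension. With no external load the two internal forces are equal and opposite, magnitude P.
Equating the net (thermal + elastic) strains gives |α₁ − α₂|·ΔT = P·[1/(A₁E₁) + 1/(A₂E₂)].
|α₁ − α₂|·ΔT = 16.9×10⁻⁶ × 56 = 0.0009464.
1/(A₁E₁) + 1/(A₂E₂) = 1/(550×140×10³) + 1/(1275×101×10³) = 2.075×10⁻⁸ N⁻¹.
So P = 0.0009464 / 2.075×10⁻⁸ = 45.6 kN.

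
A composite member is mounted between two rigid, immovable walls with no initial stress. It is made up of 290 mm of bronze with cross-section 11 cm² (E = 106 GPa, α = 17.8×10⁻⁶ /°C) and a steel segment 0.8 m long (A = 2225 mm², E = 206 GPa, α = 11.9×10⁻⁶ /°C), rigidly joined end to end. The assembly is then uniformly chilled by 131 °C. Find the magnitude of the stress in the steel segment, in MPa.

Free thermal contraction of the whole bar: Σ αᵢΔT Lᵢ = 17.8×10⁻⁶×131×290 + 11.9×10⁻⁶×131×800 = 1.923 mm.
The rigid supports impose zero overall length change; the single axial force P common to all segments must satisfy P Σ Lᵢ/(AᵢEᵢ) = δ_free.
Σ Lᵢ/(AᵢEᵢ) = 290/(1100×106×10³) + 800/(2225×206×10³) = 4.233×10⁻⁶ mm/N.
P = 1.923 / 4.233×10⁻⁶ = 454400 N = 454.4 kN, tensile.
σ_{steel} = P / A = 454400 / 2225 = 204.2 MPa.

σ ≈ 204 MPa (tensile)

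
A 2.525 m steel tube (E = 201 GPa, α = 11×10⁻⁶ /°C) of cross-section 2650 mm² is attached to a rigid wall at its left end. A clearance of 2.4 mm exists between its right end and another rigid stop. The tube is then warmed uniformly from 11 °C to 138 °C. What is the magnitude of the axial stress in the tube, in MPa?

σ ≈ 89.7 MPa (compressive)

Free thermal elongation = αΔT L = 11×10⁻⁶ × 127 × 2525 = 3.527 mm.
This exceeds the 2.4 mm gap, so the wall pushes back. The portion of expansion that must be recovered elastically is δ_free − gap = 3.527 − 2.4 = 1.127 mm.
Compatibility: PL/(AE) = 1.127 mm, so σ = P/A = E × (1.127/2525) = 89.75 MPa.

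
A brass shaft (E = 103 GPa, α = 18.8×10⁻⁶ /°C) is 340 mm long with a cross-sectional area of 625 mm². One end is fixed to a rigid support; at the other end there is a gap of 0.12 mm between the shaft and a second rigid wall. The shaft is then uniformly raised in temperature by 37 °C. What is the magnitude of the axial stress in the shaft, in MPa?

Unrestrained expansion: δ_free = αΔT L = 18.8×10⁻⁶ × 37 × 340 = 0.2365 mm.
The gap closes (δ_free > 0.12 mm) and the wall then resists a further 0.2365 − 0.12 = 0.1165 mm of expansion.
Compatibility: PL/(AE) = 0.1165 mm, so σ = P/A = E × (0.1165/340) = 35.29 MPa.

σ ≈ 35.3 MPa (compressive)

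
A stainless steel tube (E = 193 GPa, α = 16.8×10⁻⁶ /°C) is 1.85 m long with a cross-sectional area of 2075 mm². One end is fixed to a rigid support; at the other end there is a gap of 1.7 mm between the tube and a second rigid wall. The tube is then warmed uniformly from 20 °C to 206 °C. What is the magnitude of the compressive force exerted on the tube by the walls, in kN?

P ≈ 883 kN

If the wall were absent the tube would grow by αΔT L = 16.8×10⁻⁶ × 186 × 1850 = 5.781 mm.
This exceeds the 1.7 mm gap, so the wall pushes back. The portion of expansion that must be recovered elastically is δ_free − gap = 5.781 − 1.7 = 4.081 mm.
Compatibility: PL/(AE) = 4.081 mm, so σ = P/A = E × (4.081/1850) = 425.7 MPa.
Force on the wall = σA = 425.7 × 2075 mm² = 883.4 kN.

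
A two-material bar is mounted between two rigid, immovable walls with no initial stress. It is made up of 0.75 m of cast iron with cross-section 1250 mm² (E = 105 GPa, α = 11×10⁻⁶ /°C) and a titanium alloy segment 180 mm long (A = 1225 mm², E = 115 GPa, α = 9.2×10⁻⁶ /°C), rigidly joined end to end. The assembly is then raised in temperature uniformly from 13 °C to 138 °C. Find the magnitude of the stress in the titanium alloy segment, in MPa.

If the supports were absent, the total length change would be Σ αᵢΔT Lᵢ = 11×10⁻⁶×125×750 + 9.2×10⁻⁶×125×180 = 1.238 mm.
The walls prevent any net length change, so an axial force P (same in every segment) develops. Compatibility: P · Σ Lᵢ/(AᵢEᵢ) = δ_free.
Σ Lᵢ/(AᵢEᵢ) = 750/(1250×105×10³) + 180/(1225×115×10³) = 6.992×10⁻⁶ mm/N.
Hence P = δ_free / Σ(L/AE) = 1.238/6.992×10⁻⁶ = 177.1 kN (compressive).
σ_{titanium alloy} = P / A = 177100 / 1225 = 144.6 MPa.

σ ≈ 145 MPa (compressive)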